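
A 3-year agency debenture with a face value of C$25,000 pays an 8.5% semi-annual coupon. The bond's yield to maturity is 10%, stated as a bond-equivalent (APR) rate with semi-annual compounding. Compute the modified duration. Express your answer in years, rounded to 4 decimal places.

2.5750 years

Periodic yield y = 0.05. First find Macaulay duration:
  t   CF        PV=CF/(1+0.05)^t    t·PV
  1     1,062.50     1,011.9048     1,011.9048
  2     1,062.50       963.7188     1,927.4376
  3     1,062.50       917.8274     2,753.4823
  4     1,062.50       874.1214     3,496.4855
  5     1,062.50       832.4966     4,162.4828
  6    26,062.50    19,448.2388   116,689.4326
  Σ                 24,048.3077   130,041.2257
P = 24,048.3077; Macaulay duration = 130,041.2257 / 24,048.3077 = 5.40750 half-year periods = 2.70375 years.
Modified duration = D_Mac / (1 + y) = 2.70375 / 1.05 = 2.57500 years.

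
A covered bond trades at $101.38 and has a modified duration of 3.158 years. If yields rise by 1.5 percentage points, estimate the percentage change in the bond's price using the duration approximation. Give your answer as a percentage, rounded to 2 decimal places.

Duration approximation: ΔP/P ≈ -D_mod · Δy = -3.158 × (+0.015) = -0.047370.
As a percentage: -4.7370%.

-4.74%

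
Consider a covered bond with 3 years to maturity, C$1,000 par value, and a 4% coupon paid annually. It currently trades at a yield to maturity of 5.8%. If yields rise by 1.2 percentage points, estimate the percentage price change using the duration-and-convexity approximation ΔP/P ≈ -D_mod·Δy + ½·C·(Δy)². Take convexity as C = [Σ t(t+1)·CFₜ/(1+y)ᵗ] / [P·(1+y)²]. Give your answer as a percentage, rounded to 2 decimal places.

-3.20%

With y = 0.058:
  t   CF        PV=CF/(1+0.058)^t    t·PV        t(t+1)·PV
  1        40.00        37.8072        37.8072          75.6144
  2        40.00        35.7346        71.4692         214.4075
  3     1,040.00       878.1654     2,634.4963      10,537.9852
  Σ                    951.7072     2,743.7726      10,828.0070
P = 951.7072; D_Mac = 2.88300 yrs; D_mod = 2.72495 yrs; C = 10.16421.
Duration effect: -2.72495 × (+0.012) = -0.032699
Convexity effect: 0.5 × 10.16421 × (0.012)² = +0.0007318
ΔP/P ≈ -0.032699 + 0.0007318 = -0.031968 = -3.1968%.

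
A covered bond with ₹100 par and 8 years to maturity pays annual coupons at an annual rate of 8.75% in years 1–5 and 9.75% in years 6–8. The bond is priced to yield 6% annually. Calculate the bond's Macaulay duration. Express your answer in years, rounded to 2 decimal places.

6.25 years

Periodic yield y = 0.06. Discount each cash flow and weight by its year:
  t   CF        PV=CF/(1+0.06)^t    t·PV
  1         8.75         8.2547         8.2547
  2         8.75         7.7875        15.5749
  3         8.75         7.3467        22.0400
  4         8.75         6.9308        27.7233
  5         8.75         6.5385        32.6925
  6         9.75         6.8734        41.2402
  7         9.75         6.4843        45.3901
  8       109.75        68.8585       550.8681
  Σ                    119.0744       743.7839
Price P = Σ PV = 119.0744.
Macaulay duration = Σ(t·PV) / P = 743.7839 / 119.0744 = 6.24638 years.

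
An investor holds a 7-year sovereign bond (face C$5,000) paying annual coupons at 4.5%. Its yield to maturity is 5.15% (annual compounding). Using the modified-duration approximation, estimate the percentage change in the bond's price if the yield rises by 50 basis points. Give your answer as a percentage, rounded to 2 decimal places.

Periodic yield y = 0.0515. Modified duration first:
  t   CF        PV=CF/(1+0.0515)^t    t·PV
  1       225.00       213.9800       213.9800
  2       225.00       203.4998       406.9996
  3       225.00       193.5328       580.5985
  4       225.00       184.0541       736.2163
  5       225.00       175.0395       875.1976
  6       225.00       166.4665       998.7990
  7     5,225.00     3,676.3881    25,734.7169
  Σ                  4,812.9609    29,546.5080
P = 4,812.9609; D_Mac = 6.13895 yrs; D_mod = 6.13895/(1+0.0515) = 5.83828 yrs.
ΔP/P ≈ -D_mod · Δy = -5.83828 × (+0.005) = -0.029191 = -2.9191%.

-2.92%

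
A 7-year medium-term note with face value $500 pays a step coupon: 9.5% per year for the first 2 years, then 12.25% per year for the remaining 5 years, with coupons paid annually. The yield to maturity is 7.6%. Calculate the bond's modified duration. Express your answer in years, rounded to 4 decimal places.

5.0633 years

Periodic yield y = 0.076. First find Macaulay duration:
  t   CF        PV=CF/(1+0.076)^t    t·PV
  1        47.50        44.1450        44.1450
  2        47.50        41.0269        82.0539
  3        61.25        49.1665       147.4995
  4        61.25        45.6938       182.7751
  5        61.25        42.4663       212.3317
  6        61.25        39.4668       236.8011
  7       561.25       336.1015     2,352.7105
  Σ                    598.0669     3,258.3167
P = 598.0669; Macaulay duration = 3,258.3167 / 598.0669 = 5.44808 years.
Modified duration = D_Mac / (1 + y) = 5.44808 / 1.076 = 5.06327 years.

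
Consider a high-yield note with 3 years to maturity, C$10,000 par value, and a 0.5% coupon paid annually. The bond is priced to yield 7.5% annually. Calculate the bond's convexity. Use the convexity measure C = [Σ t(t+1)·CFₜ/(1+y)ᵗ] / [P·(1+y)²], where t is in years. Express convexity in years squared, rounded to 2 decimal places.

With y = 0.075:
  t   CF        PV=CF/(1+0.075)^t    t·PV        t(t+1)·PV
  1        50.00        46.5116        46.5116          93.0233
  2        50.00        43.2666        86.5333         259.5998
  3    10,050.00     8,089.8537    24,269.5612      97,078.2447
  Σ                  8,179.6320    24,402.6061      97,430.8677
P = 8,179.6320.
Convexity = Σ t(t+1)·PV / [P·(1+y)²] = 97,430.8677 / (8,179.6320 × 1.155625) = 10.30732.

10.31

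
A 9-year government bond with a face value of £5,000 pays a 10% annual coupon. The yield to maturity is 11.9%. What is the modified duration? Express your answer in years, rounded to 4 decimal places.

Periodic yield y = 0.119. First find Macaulay duration:
  t   CF        PV=CF/(1+0.119)^t    t·PV
  1       500.00       446.8275       446.8275
  2       500.00       399.3097       798.6193
  3       500.00       356.8451     1,070.5353
  4       500.00       318.8964     1,275.5857
  5       500.00       284.9834     1,424.9170
  6       500.00       254.6769     1,528.0612
  7       500.00       227.5933     1,593.1528
  8       500.00       203.3899     1,627.1189
  9     5,500.00     1,999.3642    17,994.2778
  Σ                  4,491.8863    27,759.0956
P = 4,491.8863; Macaulay duration = 27,759.0956 / 4,491.8863 = 6.17983 years.
Modified duration = D_Mac / (1 + y) = 6.17983 / 1.119 = 5.52264 years.

5.5226 years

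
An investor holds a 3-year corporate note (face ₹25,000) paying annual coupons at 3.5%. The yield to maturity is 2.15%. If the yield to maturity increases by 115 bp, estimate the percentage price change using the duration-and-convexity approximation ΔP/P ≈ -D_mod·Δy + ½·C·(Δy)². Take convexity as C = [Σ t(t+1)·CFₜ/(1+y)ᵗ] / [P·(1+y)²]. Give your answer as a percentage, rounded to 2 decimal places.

With y = 0.0215:
  t   CF        PV=CF/(1+0.0215)^t    t·PV        t(t+1)·PV
  1       875.00       856.5835       856.5835       1,713.1669
  2       875.00       838.5545     1,677.1091       5,031.3272
  3    25,875.00    24,275.3358    72,826.0073     291,304.0292
  Σ                 25,970.4738    75,359.6998     298,048.5233
P = 25,970.4738; D_Mac = 2.90175 yrs; D_mod = 2.84067 yrs; C = 10.99842.
Duration effect: -2.84067 × (+0.0115) = -0.032668
Convexity effect: 0.5 × 10.99842 × (0.0115)² = +0.0007273
ΔP/P ≈ -0.032668 + 0.0007273 = -0.031940 = -3.1940%.

-3.19%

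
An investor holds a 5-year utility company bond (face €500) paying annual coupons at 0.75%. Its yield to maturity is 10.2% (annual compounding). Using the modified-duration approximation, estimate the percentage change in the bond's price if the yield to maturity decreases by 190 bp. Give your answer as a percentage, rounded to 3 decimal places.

+8.454%

Periodic yield y = 0.102. Modified duration first:
  t   CF        PV=CF/(1+0.102)^t    t·PV
  1         3.75         3.4029         3.4029
  2         3.75         3.0879         6.1759
  3         3.75         2.8021         8.4064
  4         3.75         2.5428        10.1710
  5       503.75       309.9610     1,549.8051
  Σ                    321.7967     1,577.9613
P = 321.7967; D_Mac = 4.90360 yrs; D_mod = 4.90360/(1+0.102) = 4.44972 yrs.
ΔP/P ≈ -D_mod · Δy = -4.44972 × (-0.019) = +0.084545 = +8.4545%.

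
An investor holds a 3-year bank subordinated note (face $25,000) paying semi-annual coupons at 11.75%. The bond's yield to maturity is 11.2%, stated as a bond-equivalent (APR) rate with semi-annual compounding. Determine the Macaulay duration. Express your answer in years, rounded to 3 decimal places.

Periodic yield y = 0.056. Discount each cash flow and weight by its period:
  t   CF        PV=CF/(1+0.056)^t    t·PV
  1     1,468.75     1,390.8617     1,390.8617
  2     1,468.75     1,317.1039     2,634.2078
  3     1,468.75     1,247.2575     3,741.7725
  4     1,468.75     1,181.1151     4,724.4602
  5     1,468.75     1,118.4802     5,592.4008
  6    26,468.75    19,087.5384   114,525.2302
  Σ                 25,342.3568   132,608.9333
Price P = Σ PV = 25,342.3568.
Macaulay duration = Σ(t·PV) / P = 132,608.9333 / 25,342.3568 = 5.23270 half-year periods.
In years: 5.23270 / 2 = 2.61635 years.

2.616 years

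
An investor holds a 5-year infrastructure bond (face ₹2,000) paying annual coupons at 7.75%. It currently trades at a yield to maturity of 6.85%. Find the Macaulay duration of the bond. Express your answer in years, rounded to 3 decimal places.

4.344 years

Periodic yield y = 0.0685. Discount each cash flow and weight by its year:
  t   CF        PV=CF/(1+0.0685)^t    t·PV
  1       155.00       145.0632       145.0632
  2       155.00       135.7634       271.5268
  3       155.00       127.0598       381.1794
  4       155.00       118.9142       475.6567
  5     2,155.00     1,547.3004     7,736.5021
  Σ                  2,074.1009     9,009.9280
Price P = Σ PV = 2,074.1009.
Macaulay duration = Σ(t·PV) / P = 9,009.9280 / 2,074.1009 = 4.34402 years.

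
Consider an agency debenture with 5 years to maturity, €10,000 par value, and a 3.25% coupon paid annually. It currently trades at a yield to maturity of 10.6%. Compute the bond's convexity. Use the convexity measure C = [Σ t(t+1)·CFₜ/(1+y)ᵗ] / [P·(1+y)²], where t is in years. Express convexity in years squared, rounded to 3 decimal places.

22.148

With y = 0.106:
  t   CF        PV=CF/(1+0.106)^t    t·PV        t(t+1)·PV
  1       325.00       293.8517       293.8517         587.7034
  2       325.00       265.6887       531.3774       1,594.1323
  3       325.00       240.2249       720.6746       2,882.6985
  4       325.00       217.2015       868.8061       4,344.0303
  5    10,325.00     6,238.9920    31,194.9598     187,169.7586
  Σ                  7,255.9588    33,609.6696     196,578.3232
P = 7,255.9588.
Convexity = Σ t(t+1)·PV / [P·(1+y)²] = 196,578.3232 / (7,255.9588 × 1.223236) = 22.14780.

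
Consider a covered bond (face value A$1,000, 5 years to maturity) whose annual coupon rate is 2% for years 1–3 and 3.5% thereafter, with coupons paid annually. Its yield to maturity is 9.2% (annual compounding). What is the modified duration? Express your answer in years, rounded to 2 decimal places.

Periodic yield y = 0.092. First find Macaulay duration:
  t   CF        PV=CF/(1+0.092)^t    t·PV
  1        20.00        18.3150        18.3150
  2        20.00        16.7720        33.5440
  3        20.00        15.3590        46.0769
  4        35.00        24.6137        98.4549
  5     1,035.00       666.5414     3,332.7072
  Σ                    741.6012     3,529.0981
P = 741.6012; Macaulay duration = 3,529.0981 / 741.6012 = 4.75875 years.
Modified duration = D_Mac / (1 + y) = 4.75875 / 1.092 = 4.35783 years.

4.36 years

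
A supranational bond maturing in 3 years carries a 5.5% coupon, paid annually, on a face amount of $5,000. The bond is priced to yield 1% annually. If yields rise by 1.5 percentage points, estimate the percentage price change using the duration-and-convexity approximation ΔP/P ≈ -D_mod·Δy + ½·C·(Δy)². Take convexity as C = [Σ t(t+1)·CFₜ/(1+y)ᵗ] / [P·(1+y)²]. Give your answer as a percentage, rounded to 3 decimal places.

With y = 0.01:
  t   CF        PV=CF/(1+0.01)^t    t·PV        t(t+1)·PV
  1       275.00       272.2772       272.2772         544.5545
  2       275.00       269.5814       539.1628       1,617.4885
  3     5,275.00     5,119.8630    15,359.5891      61,438.3564
  Σ                  5,661.7217    16,171.0291      63,600.3993
P = 5,661.7217; D_Mac = 2.85620 yrs; D_mod = 2.82792 yrs; C = 11.01206.
Duration effect: -2.82792 × (+0.015) = -0.042419
Convexity effect: 0.5 × 11.01206 × (0.015)² = +0.0012389
ΔP/P ≈ -0.042419 + 0.0012389 = -0.041180 = -4.1180%.

-4.118%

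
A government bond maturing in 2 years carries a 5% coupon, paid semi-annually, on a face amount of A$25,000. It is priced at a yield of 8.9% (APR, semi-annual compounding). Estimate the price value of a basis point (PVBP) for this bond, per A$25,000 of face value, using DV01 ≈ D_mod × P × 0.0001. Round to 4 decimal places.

A$4.2847

Periodic yield y = 0.0445.
  t   CF        PV=CF/(1+0.0445)^t    t·PV
  1       625.00       598.3724       598.3724
  2       625.00       572.8793     1,145.7586
  3       625.00       548.4723     1,645.4168
  4    25,625.00    21,529.3093    86,117.2371
  Σ                 23,249.0333    89,506.7850
P = 23,249.0333; D_Mac = 3.84991 half-year periods = 1.92496 yrs; D_mod = 1.84295 yrs.
DV01 ≈ 1.84295 × 23,249.0333 × 0.0001 = 4.284671.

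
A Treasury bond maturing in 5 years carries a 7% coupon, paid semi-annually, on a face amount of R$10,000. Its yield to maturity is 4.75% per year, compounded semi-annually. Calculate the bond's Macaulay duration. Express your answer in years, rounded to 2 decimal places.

Periodic yield y = 0.02375. Discount each cash flow and weight by its period:
  t   CF        PV=CF/(1+0.02375)^t    t·PV
  1       350.00       341.8803       341.8803
  2       350.00       333.9491       667.8981
  3       350.00       326.2018       978.6053
  4       350.00       318.6342     1,274.5368
  5       350.00       311.2422     1,556.2110
  6       350.00       304.0217     1,824.1301
  7       350.00       296.9687     2,078.7807
  8       350.00       290.0793     2,320.6343
  9       350.00       283.3497     2,550.1476
  10   10,350.00     8,184.6705    81,846.7054
  Σ                 10,990.9975    95,439.5296
Price P = Σ PV = 10,990.9975.
Macaulay duration = Σ(t·PV) / P = 95,439.5296 / 10,990.9975 = 8.68343 half-year periods.
In years: 8.68343 / 2 = 4.34171 years.

4.34 years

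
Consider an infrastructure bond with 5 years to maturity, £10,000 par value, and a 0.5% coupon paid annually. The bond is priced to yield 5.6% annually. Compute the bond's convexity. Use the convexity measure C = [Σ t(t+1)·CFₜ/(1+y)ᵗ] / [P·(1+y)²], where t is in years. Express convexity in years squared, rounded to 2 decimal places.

26.49

With y = 0.056:
  t   CF        PV=CF/(1+0.056)^t    t·PV        t(t+1)·PV
  1        50.00        47.3485        47.3485          94.6970
  2        50.00        44.8376        89.6752         269.0255
  3        50.00        42.4598       127.3795         509.5180
  4        50.00        40.2082       160.8327         804.1634
  5    10,050.00     7,653.2601    38,266.3003     229,597.8017
  Σ                  7,828.1141    38,691.5361     231,275.2055
P = 7,828.1141.
Convexity = Σ t(t+1)·PV / [P·(1+y)²] = 231,275.2055 / (7,828.1141 × 1.115136) = 26.49379.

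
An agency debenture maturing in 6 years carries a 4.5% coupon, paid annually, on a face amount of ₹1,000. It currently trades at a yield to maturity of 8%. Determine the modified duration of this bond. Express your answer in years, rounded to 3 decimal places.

Periodic yield y = 0.08. First find Macaulay duration:
  t   CF        PV=CF/(1+0.08)^t    t·PV
  1        45.00        41.6667        41.6667
  2        45.00        38.5802        77.1605
  3        45.00        35.7225       107.1674
  4        45.00        33.0763       132.3054
  5        45.00        30.6262       153.1312
  6     1,045.00       658.5273     3,951.1636
  Σ                    838.1992     4,462.5947
P = 838.1992; Macaulay duration = 4,462.5947 / 838.1992 = 5.32403 years.
Modified duration = D_Mac / (1 + y) = 5.32403 / 1.08 = 4.92965 years.

4.930 years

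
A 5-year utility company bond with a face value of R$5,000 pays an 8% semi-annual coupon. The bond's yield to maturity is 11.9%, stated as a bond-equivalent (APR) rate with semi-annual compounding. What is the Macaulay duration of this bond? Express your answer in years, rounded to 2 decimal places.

4.14 years

Periodic yield y = 0.0595. Discount each cash flow and weight by its period:
  t   CF        PV=CF/(1+0.0595)^t    t·PV
  1       200.00       188.7683       188.7683
  2       200.00       178.1673       356.3347
  3       200.00       168.1617       504.4851
  4       200.00       158.7180       634.8720
  5       200.00       149.8046       749.0231
  6       200.00       141.3918       848.3508
  7       200.00       133.4514       934.1601
  8       200.00       125.9570     1,007.6560
  9       200.00       118.8834     1,069.9509
  10    5,200.00     2,917.3849    29,173.8492
  Σ                  4,280.6885    35,467.4501
Price P = Σ PV = 4,280.6885.
Macaulay duration = Σ(t·PV) / P = 35,467.4501 / 4,280.6885 = 8.28545 half-year periods.
In years: 8.28545 / 2 = 4.14273 years.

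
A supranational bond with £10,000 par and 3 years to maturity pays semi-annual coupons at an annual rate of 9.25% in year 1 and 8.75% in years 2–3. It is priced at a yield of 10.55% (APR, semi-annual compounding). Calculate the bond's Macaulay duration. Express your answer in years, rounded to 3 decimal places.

Periodic yield y = 0.05275. Discount each cash flow and weight by its period:
  t   CF        PV=CF/(1+0.05275)^t    t·PV
  1       462.50       439.3256       439.3256
  2       462.50       417.3123       834.6247
  3       437.50       374.9750     1,124.9250
  4       437.50       356.1862     1,424.7447
  5       437.50       338.3388     1,691.6940
  6    10,437.50     7,667.3447    46,004.0682
  Σ                  9,593.4826    51,519.3821
Price P = Σ PV = 9,593.4826.
Macaulay duration = Σ(t·PV) / P = 51,519.3821 / 9,593.4826 = 5.37025 half-year periods.
In years: 5.37025 / 2 = 2.68512 years.

2.685 years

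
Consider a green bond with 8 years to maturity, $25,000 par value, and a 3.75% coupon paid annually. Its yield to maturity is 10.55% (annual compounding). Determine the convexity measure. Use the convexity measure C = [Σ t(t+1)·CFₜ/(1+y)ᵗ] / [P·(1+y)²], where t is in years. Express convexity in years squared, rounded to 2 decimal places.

47.18

With y = 0.1055:
  t   CF        PV=CF/(1+0.1055)^t    t·PV        t(t+1)·PV
  1       937.50       848.0326       848.0326       1,696.0651
  2       937.50       767.1032     1,534.2064       4,602.6191
  3       937.50       693.8970     2,081.6911       8,326.7645
  4       937.50       627.6771     2,510.7084      12,553.5421
  5       937.50       567.7767     2,838.8833      17,033.3000
  6       937.50       513.5926     3,081.5559      21,570.8911
  7       937.50       464.5795     3,252.0565      26,016.4523
  8    25,937.50    11,626.7448    93,013.9581     837,125.6230
  Σ                 16,109.4035   109,161.0923     928,925.2573
P = 16,109.4035.
Convexity = Σ t(t+1)·PV / [P·(1+y)²] = 928,925.2573 / (16,109.4035 × 1.222130) = 47.18281.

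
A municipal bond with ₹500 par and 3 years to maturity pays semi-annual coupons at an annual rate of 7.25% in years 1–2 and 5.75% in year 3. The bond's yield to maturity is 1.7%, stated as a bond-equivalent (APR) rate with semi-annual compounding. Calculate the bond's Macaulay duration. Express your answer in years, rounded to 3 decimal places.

2.771 years

Periodic yield y = 0.0085. Discount each cash flow and weight by its period:
  t   CF        PV=CF/(1+0.0085)^t    t·PV
  1       18.125        17.9722        17.9722
  2       18.125        17.8208        35.6415
  3       18.125        17.6706        53.0117
  4       18.125        17.5216        70.0865
  5       14.375        13.7793        68.8967
  6      514.375       488.9050     2,933.4297
  Σ                    573.6695     3,179.0383
Price P = Σ PV = 573.6695.
Macaulay duration = Σ(t·PV) / P = 3,179.0383 / 573.6695 = 5.54159 half-year periods.
In years: 5.54159 / 2 = 2.77079 years.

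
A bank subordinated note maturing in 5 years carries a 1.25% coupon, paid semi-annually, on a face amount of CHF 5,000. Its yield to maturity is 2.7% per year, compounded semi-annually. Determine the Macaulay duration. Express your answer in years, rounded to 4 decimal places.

4.8564 years

Periodic yield y = 0.0135. Discount each cash flow and weight by its period:
  t   CF        PV=CF/(1+0.0135)^t    t·PV
  1        31.25        30.8337        30.8337
  2        31.25        30.4230        60.8461
  3        31.25        30.0178        90.0534
  4        31.25        29.6180       118.4718
  5        31.25        29.2234       146.1172
  6        31.25        28.8342       173.0050
  7        31.25        28.4501       199.1507
  8        31.25        28.0711       224.5691
  9        31.25        27.6972       249.2750
  10    5,031.25     4,399.8550    43,998.5503
  Σ                  4,663.0236    45,290.8723
Price P = Σ PV = 4,663.0236.
Macaulay duration = Σ(t·PV) / P = 45,290.8723 / 4,663.0236 = 9.71277 half-year periods.
In years: 9.71277 / 2 = 4.85638 years.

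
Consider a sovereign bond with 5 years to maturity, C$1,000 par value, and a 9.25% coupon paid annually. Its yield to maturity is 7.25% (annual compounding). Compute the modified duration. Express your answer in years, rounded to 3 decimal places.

Periodic yield y = 0.0725. First find Macaulay duration:
  t   CF        PV=CF/(1+0.0725)^t    t·PV
  1        92.50        86.2471        86.2471
  2        92.50        80.4169       160.8337
  3        92.50        74.9808       224.9423
  4        92.50        69.9121       279.6485
  5     1,092.50       769.9011     3,849.5055
  Σ                  1,081.4579     4,601.1771
P = 1,081.4579; Macaulay duration = 4,601.1771 / 1,081.4579 = 4.25461 years.
Modified duration = D_Mac / (1 + y) = 4.25461 / 1.0725 = 3.96700 years.

3.967 years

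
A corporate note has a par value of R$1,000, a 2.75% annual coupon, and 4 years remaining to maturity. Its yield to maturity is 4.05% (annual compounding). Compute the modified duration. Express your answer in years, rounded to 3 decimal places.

3.688 years

Periodic yield y = 0.0405. First find Macaulay duration:
  t   CF        PV=CF/(1+0.0405)^t    t·PV
  1        27.50        26.4296        26.4296
  2        27.50        25.4009        50.8017
  3        27.50        24.4122        73.2365
  4     1,027.50       876.6243     3,506.4971
  Σ                    952.8669     3,656.9649
P = 952.8669; Macaulay duration = 3,656.9649 / 952.8669 = 3.83785 years.
Modified duration = D_Mac / (1 + y) = 3.83785 / 1.0405 = 3.68847 years.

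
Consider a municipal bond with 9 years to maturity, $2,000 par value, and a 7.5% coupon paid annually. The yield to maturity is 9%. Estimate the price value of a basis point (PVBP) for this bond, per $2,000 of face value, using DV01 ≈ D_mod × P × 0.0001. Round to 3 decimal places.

Periodic yield y = 0.09.
  t   CF        PV=CF/(1+0.09)^t    t·PV
  1       150.00       137.6147       137.6147
  2       150.00       126.2520       252.5040
  3       150.00       115.8275       347.4826
  4       150.00       106.2638       425.0551
  5       150.00        97.4897       487.4485
  6       150.00        89.4401       536.6406
  7       150.00        82.0551       574.3860
  8       150.00        75.2799       602.2395
  9     2,150.00       989.9197     8,909.2775
  Σ                  1,820.1426    12,272.6485
P = 1,820.1426; D_Mac = 6.74269 yrs; D_mod = 6.18595 yrs.
DV01 ≈ 6.18595 × 1,820.1426 × 0.0001 = 1.125931.

$1.126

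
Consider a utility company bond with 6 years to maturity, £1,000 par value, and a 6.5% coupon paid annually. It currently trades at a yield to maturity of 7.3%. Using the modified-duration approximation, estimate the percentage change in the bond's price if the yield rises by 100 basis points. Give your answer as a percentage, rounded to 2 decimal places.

-4.79%

Periodic yield y = 0.073. Modified duration first:
  t   CF        PV=CF/(1+0.073)^t    t·PV
  1        65.00        60.5778        60.5778
  2        65.00        56.4565       112.9130
  3        65.00        52.6156       157.8467
  4        65.00        49.0359       196.1437
  5        65.00        45.6998       228.4992
  6     1,065.00       697.8326     4,186.9958
  Σ                    962.2183     4,942.9763
P = 962.2183; D_Mac = 5.13706 yrs; D_mod = 5.13706/(1+0.073) = 4.78757 yrs.
ΔP/P ≈ -D_mod · Δy = -4.78757 × (+0.01) = -0.047876 = -4.7876%.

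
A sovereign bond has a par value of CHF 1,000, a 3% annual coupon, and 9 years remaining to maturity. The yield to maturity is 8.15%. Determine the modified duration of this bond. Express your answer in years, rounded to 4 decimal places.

7.1781 years

Periodic yield y = 0.0815. First find Macaulay duration:
  t   CF        PV=CF/(1+0.0815)^t    t·PV
  1        30.00        27.7393        27.7393
  2        30.00        25.6489        51.2977
  3        30.00        23.7160        71.1480
  4        30.00        21.9288        87.7153
  5        30.00        20.2763       101.3815
  6        30.00        18.7483       112.4899
  7        30.00        17.3355       121.3483
  8        30.00        16.0291       128.2328
  9     1,030.00       508.8602     4,579.7421
  Σ                    680.2824     5,281.0948
P = 680.2824; Macaulay duration = 5,281.0948 / 680.2824 = 7.76309 years.
Modified duration = D_Mac / (1 + y) = 7.76309 / 1.0815 = 7.17808 years.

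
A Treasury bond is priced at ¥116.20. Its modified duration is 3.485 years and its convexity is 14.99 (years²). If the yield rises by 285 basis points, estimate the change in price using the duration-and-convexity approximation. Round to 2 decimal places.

Duration effect: -D_mod·Δy = -3.485 × (+0.0285) = -0.0993225
Convexity effect: ½·C·(Δy)² = 0.5 × 14.99 × (0.0285)² = +0.00608781375
ΔP/P ≈ -0.0993225 + 0.00608781375 = -0.09323468625
ΔP ≈ 116.20 × (-0.09323468625) = -10.83387054225.

-¥10.83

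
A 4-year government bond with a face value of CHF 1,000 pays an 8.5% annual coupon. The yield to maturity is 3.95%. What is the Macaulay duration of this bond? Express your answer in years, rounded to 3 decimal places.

Periodic yield y = 0.0395. Discount each cash flow and weight by its year:
  t   CF        PV=CF/(1+0.0395)^t    t·PV
  1        85.00        81.7701        81.7701
  2        85.00        78.6629       157.3258
  3        85.00        75.6738       227.0213
  4     1,085.00       929.2483     3,716.9931
  Σ                  1,165.3550     4,183.1103
Price P = Σ PV = 1,165.3550.
Macaulay duration = Σ(t·PV) / P = 4,183.1103 / 1,165.3550 = 3.58956 years.

3.590 years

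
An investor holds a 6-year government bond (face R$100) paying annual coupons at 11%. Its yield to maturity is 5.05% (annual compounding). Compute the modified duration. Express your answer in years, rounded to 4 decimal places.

Periodic yield y = 0.0505. First find Macaulay duration:
  t   CF        PV=CF/(1+0.0505)^t    t·PV
  1        11.00        10.4712        10.4712
  2        11.00         9.9678        19.9357
  3        11.00         9.4887        28.4660
  4        11.00         9.0325        36.1300
  5        11.00         8.5983        42.9915
  6       111.00        82.5936       495.5619
  Σ                    130.1521       633.5562
P = 130.1521; Macaulay duration = 633.5562 / 130.1521 = 4.86781 years.
Modified duration = D_Mac / (1 + y) = 4.86781 / 1.0505 = 4.63381 years.

4.6338 years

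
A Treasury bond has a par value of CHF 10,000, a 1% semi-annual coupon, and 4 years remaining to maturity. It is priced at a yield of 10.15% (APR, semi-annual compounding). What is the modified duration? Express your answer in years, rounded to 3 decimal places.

3.725 years

Periodic yield y = 0.05075. First find Macaulay duration:
  t   CF        PV=CF/(1+0.05075)^t    t·PV
  1        50.00        47.5851        47.5851
  2        50.00        45.2868        90.5735
  3        50.00        43.0995       129.2984
  4        50.00        41.0178       164.0712
  5        50.00        39.0367       195.1835
  6        50.00        37.1513       222.9076
  7        50.00        35.3569       247.4983
  8    10,050.00     6,763.4903    54,107.9225
  Σ                  7,052.0242    55,205.0400
P = 7,052.0242; Macaulay duration = 55,205.0400 / 7,052.0242 = 7.82825 half-year periods = 3.91413 years.
Modified duration = D_Mac / (1 + y) = 3.91413 / 1.05075 = 3.72508 years.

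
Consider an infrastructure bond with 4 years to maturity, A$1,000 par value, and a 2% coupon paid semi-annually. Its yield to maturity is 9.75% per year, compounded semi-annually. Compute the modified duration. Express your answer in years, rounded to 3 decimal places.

3.659 years

Periodic yield y = 0.04875. First find Macaulay duration:
  t   CF        PV=CF/(1+0.04875)^t    t·PV
  1        10.00         9.5352         9.5352
  2        10.00         9.0919        18.1839
  3        10.00         8.6693        26.0079
  4        10.00         8.2663        33.0653
  5        10.00         7.8821        39.4103
  6        10.00         7.5157        45.0941
  7        10.00         7.1663        50.1642
  8     1,010.00       690.1533     5,521.2266
  Σ                    748.2801     5,742.6874
P = 748.2801; Macaulay duration = 5,742.6874 / 748.2801 = 7.67452 half-year periods = 3.83726 years.
Modified duration = D_Mac / (1 + y) = 3.83726 / 1.04875 = 3.65889 years.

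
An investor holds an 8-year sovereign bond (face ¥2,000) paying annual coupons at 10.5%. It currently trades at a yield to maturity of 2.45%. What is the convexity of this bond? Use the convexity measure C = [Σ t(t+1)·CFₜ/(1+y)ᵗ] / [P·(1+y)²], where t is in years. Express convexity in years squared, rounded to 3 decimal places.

48.895

With y = 0.0245:
  t   CF        PV=CF/(1+0.0245)^t    t·PV        t(t+1)·PV
  1       210.00       204.9780       204.9780         409.9561
  2       210.00       200.0762       400.1523       1,200.4570
  3       210.00       195.2915       585.8746       2,343.4984
  4       210.00       190.6213       762.4852       3,812.4261
  5       210.00       186.0628       930.3138       5,581.8831
  6       210.00       181.6132     1,089.6795       7,627.7563
  7       210.00       177.2701     1,240.8909       9,927.1271
  8     2,210.00     1,820.9439    14,567.5514     131,107.9625
  Σ                  3,156.8571    19,781.9258     162,011.0666
P = 3,156.8571.
Convexity = Σ t(t+1)·PV / [P·(1+y)²] = 162,011.0666 / (3,156.8571 × 1.049600) = 48.89516.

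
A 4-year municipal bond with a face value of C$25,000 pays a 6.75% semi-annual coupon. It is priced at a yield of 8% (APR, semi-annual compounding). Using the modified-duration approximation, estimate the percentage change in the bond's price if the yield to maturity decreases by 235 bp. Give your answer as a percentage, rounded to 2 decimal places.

Periodic yield y = 0.04. Modified duration first:
  t   CF        PV=CF/(1+0.04)^t    t·PV
  1       843.75       811.2981       811.2981
  2       843.75       780.0943     1,560.1886
  3       843.75       750.0907     2,250.2720
  4       843.75       721.2410     2,884.9641
  5       843.75       693.5010     3,467.5050
  6       843.75       666.8279     4,000.9673
  7       843.75       641.1807     4,488.2646
  8    25,843.75    18,883.7750   151,070.1999
  Σ                 23,948.0086   170,533.6596
P = 23,948.0086; D_Mac = 7.12100 half-year periods = 3.56050 yrs; D_mod = 3.56050/(1+0.04) = 3.42356 yrs.
ΔP/P ≈ -D_mod · Δy = -3.42356 × (-0.0235) = +0.080454 = +8.0454%.

+8.05%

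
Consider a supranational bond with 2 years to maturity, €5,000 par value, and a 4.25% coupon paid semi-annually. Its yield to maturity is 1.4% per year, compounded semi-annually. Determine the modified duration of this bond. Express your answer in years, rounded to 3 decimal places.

Periodic yield y = 0.007. First find Macaulay duration:
  t   CF        PV=CF/(1+0.007)^t    t·PV
  1       106.25       105.5114       105.5114
  2       106.25       104.7780       209.5559
  3       106.25       104.0496       312.1489
  4     5,106.25     4,965.7425    19,862.9698
  Σ                  5,280.0815    20,490.1861
P = 5,280.0815; Macaulay duration = 20,490.1861 / 5,280.0815 = 3.88066 half-year periods = 1.94033 years.
Modified duration = D_Mac / (1 + y) = 1.94033 / 1.007 = 1.92684 years.

1.927 years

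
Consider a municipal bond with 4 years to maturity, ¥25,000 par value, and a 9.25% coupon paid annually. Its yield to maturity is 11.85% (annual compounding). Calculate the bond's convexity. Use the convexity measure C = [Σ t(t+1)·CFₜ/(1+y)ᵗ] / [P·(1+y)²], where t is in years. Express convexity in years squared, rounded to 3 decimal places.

With y = 0.1185:
  t   CF        PV=CF/(1+0.1185)^t    t·PV        t(t+1)·PV
  1     2,312.50     2,067.5011     2,067.5011       4,135.0022
  2     2,312.50     1,848.4588     3,696.9175      11,090.7525
  3     2,312.50     1,652.6229     4,957.8688      19,831.4752
  4    27,312.50    17,450.8868    69,803.5471     349,017.7354
  Σ                 23,019.4696    80,525.8345     384,074.9654
P = 23,019.4696.
Convexity = Σ t(t+1)·PV / [P·(1+y)²] = 384,074.9654 / (23,019.4696 × 1.251042) = 13.33671.

13.337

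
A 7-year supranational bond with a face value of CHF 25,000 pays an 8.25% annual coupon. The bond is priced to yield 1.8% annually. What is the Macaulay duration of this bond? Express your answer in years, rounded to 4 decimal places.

Periodic yield y = 0.018. Discount each cash flow and weight by its year:
  t   CF        PV=CF/(1+0.018)^t    t·PV
  1     2,062.50     2,026.0314     2,026.0314
  2     2,062.50     1,990.2077     3,980.4154
  3     2,062.50     1,955.0174     5,865.0521
  4     2,062.50     1,920.4493     7,681.7972
  5     2,062.50     1,886.4924     9,432.4622
  6     2,062.50     1,853.1360    11,118.8159
  7    27,062.50    23,885.4522   167,198.1654
  Σ                 35,516.7864   207,302.7396
Price P = Σ PV = 35,516.7864.
Macaulay duration = Σ(t·PV) / P = 207,302.7396 / 35,516.7864 = 5.83675 years.

5.8368 years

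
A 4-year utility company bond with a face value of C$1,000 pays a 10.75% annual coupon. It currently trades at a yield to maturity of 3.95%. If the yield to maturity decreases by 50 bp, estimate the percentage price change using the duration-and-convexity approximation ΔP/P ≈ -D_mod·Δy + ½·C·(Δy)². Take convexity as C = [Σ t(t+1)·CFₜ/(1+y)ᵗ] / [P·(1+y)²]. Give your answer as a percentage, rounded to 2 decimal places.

+1.71%

With y = 0.0395:
  t   CF        PV=CF/(1+0.0395)^t    t·PV        t(t+1)·PV
  1       107.50       103.4151       103.4151         206.8302
  2       107.50        99.4854       198.9709         596.9126
  3       107.50        95.7051       287.1152       1,148.4609
  4     1,107.50       948.5184     3,794.0736      18,970.3680
  Σ                  1,247.1240     4,383.5748      20,922.5717
P = 1,247.1240; D_Mac = 3.51495 yrs; D_mod = 3.38138 yrs; C = 15.52589.
Duration effect: -3.38138 × (-0.005) = +0.016907
Convexity effect: 0.5 × 15.52589 × (-0.005)² = +0.0001941
ΔP/P ≈ +0.016907 + 0.0001941 = +0.017101 = +1.7101%.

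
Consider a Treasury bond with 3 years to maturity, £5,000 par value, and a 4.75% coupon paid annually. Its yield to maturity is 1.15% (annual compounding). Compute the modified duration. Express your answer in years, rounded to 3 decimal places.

2.840 years

Periodic yield y = 0.0115. First find Macaulay duration:
  t   CF        PV=CF/(1+0.0115)^t    t·PV
  1       237.50       234.7998       234.7998
  2       237.50       232.1303       464.2606
  3     5,237.50     5,060.8839    15,182.6517
  Σ                  5,527.8140    15,881.7121
P = 5,527.8140; Macaulay duration = 15,881.7121 / 5,527.8140 = 2.87305 years.
Modified duration = D_Mac / (1 + y) = 2.87305 / 1.0115 = 2.84039 years.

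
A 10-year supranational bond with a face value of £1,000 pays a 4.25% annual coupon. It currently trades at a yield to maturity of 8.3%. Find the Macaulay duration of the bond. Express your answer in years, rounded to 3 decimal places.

8.020 years

Periodic yield y = 0.083. Discount each cash flow and weight by its year:
  t   CF        PV=CF/(1+0.083)^t    t·PV
  1        42.50        39.2428        39.2428
  2        42.50        36.2353        72.4706
  3        42.50        33.4583       100.3748
  4        42.50        30.8941       123.5763
  5        42.50        28.5264       142.6319
  6        42.50        26.3401       158.0409
  7        42.50        24.3215       170.2503
  8        42.50        22.4575       179.6599
  9        42.50        20.7364       186.6274
  10    1,042.50       469.6686     4,696.6857
  Σ                    731.8809     5,869.5606
Price P = Σ PV = 731.8809.
Macaulay duration = Σ(t·PV) / P = 5,869.5606 / 731.8809 = 8.01983 years.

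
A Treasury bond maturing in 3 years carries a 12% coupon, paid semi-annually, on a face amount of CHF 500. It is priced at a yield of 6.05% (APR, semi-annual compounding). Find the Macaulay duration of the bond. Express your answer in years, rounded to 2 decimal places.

2.64 years

Periodic yield y = 0.03025. Discount each cash flow and weight by its period:
  t   CF        PV=CF/(1+0.03025)^t    t·PV
  1        30.00        29.1191        29.1191
  2        30.00        28.2642        56.5283
  3        30.00        27.4343        82.3028
  4        30.00        26.6287       106.5150
  5        30.00        25.8469       129.2344
  6       530.00       443.2208     2,659.3248
  Σ                    580.5140     3,063.0244
Price P = Σ PV = 580.5140.
Macaulay duration = Σ(t·PV) / P = 3,063.0244 / 580.5140 = 5.27640 half-year periods.
In years: 5.27640 / 2 = 2.63820 years.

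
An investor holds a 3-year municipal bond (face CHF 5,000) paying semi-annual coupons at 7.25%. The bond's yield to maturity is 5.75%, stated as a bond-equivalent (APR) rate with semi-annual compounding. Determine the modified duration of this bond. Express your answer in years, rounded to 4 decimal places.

Periodic yield y = 0.02875. First find Macaulay duration:
  t   CF        PV=CF/(1+0.02875)^t    t·PV
  1       181.25       176.1847       176.1847
  2       181.25       171.2609       342.5219
  3       181.25       166.4748       499.4244
  4       181.25       161.8224       647.2896
  5       181.25       157.3000       786.5001
  6     5,181.25     4,370.9462    26,225.6771
  Σ                  5,203.9890    28,677.5977
P = 5,203.9890; Macaulay duration = 28,677.5977 / 5,203.9890 = 5.51070 half-year periods = 2.75535 years.
Modified duration = D_Mac / (1 + y) = 2.75535 / 1.02875 = 2.67835 years.

2.6783 years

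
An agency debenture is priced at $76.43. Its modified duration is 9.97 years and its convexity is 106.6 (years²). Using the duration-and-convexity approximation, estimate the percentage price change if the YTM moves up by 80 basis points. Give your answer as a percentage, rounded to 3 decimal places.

-7.635%

Duration effect: -D_mod·Δy = -9.97 × (+0.008) = -0.079760
Convexity effect: ½·C·(Δy)² = 0.5 × 106.6 × (0.008)² = +0.0034112
ΔP/P ≈ -0.079760 + 0.0034112 = -0.0763488
= -7.63488%.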